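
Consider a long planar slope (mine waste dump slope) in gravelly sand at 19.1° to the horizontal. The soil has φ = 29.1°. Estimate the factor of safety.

FS = 1.61

For a dry cohesionless infinite slope the factor of safety is FS = tanφ / tanβ.
FS = tan29.1° / tan19.1° = 0.5566 / 0.3463 = 1.607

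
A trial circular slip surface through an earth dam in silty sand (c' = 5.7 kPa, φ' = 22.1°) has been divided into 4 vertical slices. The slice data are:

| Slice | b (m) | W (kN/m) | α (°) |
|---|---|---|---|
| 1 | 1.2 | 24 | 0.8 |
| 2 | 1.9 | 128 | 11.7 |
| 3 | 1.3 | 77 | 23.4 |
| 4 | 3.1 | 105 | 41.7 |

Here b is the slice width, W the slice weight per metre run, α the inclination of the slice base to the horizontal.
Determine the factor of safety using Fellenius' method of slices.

Ordinary method of slices: FS = Σ[c'·Δl_i + (W_i cosα_i)·tanφ'] / Σ W_i sinα_i, with Δl_i = b_i / cosα_i.
Slice 1: Δl = 1.2/cos0.8° = 1.200 m; N'_1 = 24·cos0.8° = 24.0; c'Δl = 6.84; W sinα = 0.3
Slice 2: Δl = 1.9/cos11.7° = 1.940 m; N'_2 = 128·cos11.7° = 125.3; c'Δl = 11.06; W sinα = 26.0
Slice 3: Δl = 1.3/cos23.4° = 1.417 m; N'_3 = 77·cos23.4° = 70.7; c'Δl = 8.07; W sinα = 30.6
Slice 4: Δl = 3.1/cos41.7° = 4.152 m; N'_4 = 105·cos41.7° = 78.4; c'Δl = 23.67; W sinα = 69.8
Σc'Δl = 49.6 kN/m; ΣN' = 298.4 kN/m; ΣW sinα = 126.7 kN/m
Resisting = 49.6 + 298.4·tan22.1° = 49.6 + 121.2 = 170.8 kN/m
FS = 170.8 / 126.7 = 1.348

FS = 1.35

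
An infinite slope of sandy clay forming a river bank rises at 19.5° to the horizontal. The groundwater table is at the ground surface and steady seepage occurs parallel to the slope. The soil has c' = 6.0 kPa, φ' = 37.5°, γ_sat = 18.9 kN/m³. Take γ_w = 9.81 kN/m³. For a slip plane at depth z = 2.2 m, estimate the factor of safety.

With seepage parallel to the slope and the water table at the surface, the effective normal stress on the slip plane uses the buoyant unit weight γ' = γ_sat − γ_w while the driving shear stress uses γ_sat:
FS = [c' + γ' z cos²β tanφ'] / [γ_sat z sinβ cosβ]
γ' = 18.9 − 9.81 = 9.09 kN/m³
Numerator = 6.0 + 9.09·2.2·cos²19.5°·tan37.5° = 6.0 + 9.09·2.2·0.8886·0.7673 = 19.635 kPa
Denominator = 18.9·2.2·sin19.5°·cos19.5° = 18.9·2.2·0.3338·0.9426 = 13.084 kPa
FS = 19.635 / 13.084 = 1.501

FS = 1.50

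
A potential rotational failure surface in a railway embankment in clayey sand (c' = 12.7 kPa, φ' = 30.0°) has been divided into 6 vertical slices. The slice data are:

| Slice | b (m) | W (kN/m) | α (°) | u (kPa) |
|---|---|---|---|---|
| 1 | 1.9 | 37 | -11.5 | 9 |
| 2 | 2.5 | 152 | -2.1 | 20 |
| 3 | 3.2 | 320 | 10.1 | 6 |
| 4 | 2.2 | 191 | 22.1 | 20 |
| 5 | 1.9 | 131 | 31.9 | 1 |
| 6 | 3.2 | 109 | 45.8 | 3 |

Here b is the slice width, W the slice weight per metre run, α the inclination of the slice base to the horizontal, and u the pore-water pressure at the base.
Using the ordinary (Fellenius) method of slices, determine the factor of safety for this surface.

FS = 2.39

Ordinary method of slices: FS = Σ[c'·Δl_i + (W_i cosα_i − u_i·Δl_i)·tanφ'] / Σ W_i sinα_i, with Δl_i = b_i / cosα_i.
Slice 1: Δl = 1.9/cos(-11.5°) = 1.939 m; N'_1 = 37·cos(-11.5°) − 9·1.939 = 18.8; c'Δl = 24.62; W sinα = -7.4
Slice 2: Δl = 2.5/cos(-2.1°) = 2.502 m; N'_2 = 152·cos(-2.1°) − 20·2.502 = 101.9; c'Δl = 31.77; W sinα = -5.6
Slice 3: Δl = 3.2/cos10.1° = 3.250 m; N'_3 = 320·cos10.1° − 6·3.250 = 295.5; c'Δl = 41.28; W sinα = 56.1
Slice 4: Δl = 2.2/cos22.1° = 2.374 m; N'_4 = 191·cos22.1° − 20·2.374 = 129.5; c'Δl = 30.16; W sinα = 71.9
Slice 5: Δl = 1.9/cos31.9° = 2.238 m; N'_5 = 131·cos31.9° − 1·2.238 = 109.0; c'Δl = 28.42; W sinα = 69.2
Slice 6: Δl = 3.2/cos45.8° = 4.590 m; N'_6 = 109·cos45.8° − 3·4.590 = 62.2; c'Δl = 58.29; W sinα = 78.1
Σc'Δl = 214.5 kN/m; ΣN' = 716.9 kN/m; ΣW sinα = 262.4 kN/m
Resisting = 214.5 + 716.9·tan30.0° = 214.5 + 413.9 = 628.4 kN/m
FS = 628.4 / 262.4 = 2.395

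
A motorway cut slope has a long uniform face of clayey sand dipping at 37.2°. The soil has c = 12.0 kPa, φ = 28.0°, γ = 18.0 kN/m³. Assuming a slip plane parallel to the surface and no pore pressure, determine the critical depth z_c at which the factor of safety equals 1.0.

z_c = 4.62 m

Setting FS = 1.00 in FS = [c + γz cos²β tanφ] / [γz sinβ cosβ] and solving for z:
z = c / [γ cosβ (FS·sinβ − cosβ·tanφ)]
  = 12.0 / [18.0·cos37.2°·(1.00·sin37.2° − cos37.2°·tan28.0°)]
  = 12.0 / [18.0·0.7965·(1.00·0.6046 − 0.7965·0.5317)]
  = 12.0 / 2.5962 = 4.622 m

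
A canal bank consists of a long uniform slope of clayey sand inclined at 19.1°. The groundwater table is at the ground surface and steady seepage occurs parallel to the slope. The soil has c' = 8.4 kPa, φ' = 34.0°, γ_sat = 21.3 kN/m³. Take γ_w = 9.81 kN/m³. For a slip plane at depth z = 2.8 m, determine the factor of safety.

FS = 1.51

With seepage parallel to the slope and the water table at the surface, the effective normal stress on the slip plane uses the buoyant unit weight γ' = γ_sat − γ_w while the driving shear stress uses γ_sat:
FS = [c' + γ' z cos²β tanφ'] / [γ_sat z sinβ cosβ]
γ' = 21.3 − 9.81 = 11.49 kN/m³
Numerator = 8.4 + 11.49·2.8·cos²19.1°·tan34.0° = 8.4 + 11.49·2.8·0.8929·0.6745 = 27.777 kPa
Denominator = 21.3·2.8·sin19.1°·cos19.1° = 21.3·2.8·0.3272·0.9449 = 18.441 kPa
FS = 27.777 / 18.441 = 1.506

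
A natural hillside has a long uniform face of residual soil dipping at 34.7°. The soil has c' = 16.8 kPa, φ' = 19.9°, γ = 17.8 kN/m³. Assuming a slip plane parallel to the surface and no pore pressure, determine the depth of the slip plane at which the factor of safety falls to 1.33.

z = 2.50 m

Setting FS = 1.33 in FS = [c' + γz cos²β tanφ'] / [γz sinβ cosβ] and solving for z:
z = c' / [γ cosβ (FS·sinβ − cosβ·tanφ')]
  = 16.8 / [17.8·cos34.7°·(1.33·sin34.7° − cos34.7°·tan19.9°)]
  = 16.8 / [17.8·0.8221·(1.33·0.5693 − 0.8221·0.3620)]
  = 16.8 / 6.7248 = 2.498 m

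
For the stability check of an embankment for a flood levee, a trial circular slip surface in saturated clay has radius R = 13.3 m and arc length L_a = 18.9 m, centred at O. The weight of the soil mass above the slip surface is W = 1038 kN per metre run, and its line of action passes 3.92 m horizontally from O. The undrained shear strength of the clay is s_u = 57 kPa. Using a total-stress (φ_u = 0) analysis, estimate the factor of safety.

Taking moments about the centre O, the resisting moment is provided by the undrained shear strength acting along the arc:
M_R = s_u·L_a·R = 57·18.90·13.3 = 14328.1 kN·m/m
M_D = W·d = 1038·3.92 = 4069.0 kN·m/m
FS = M_R / M_D = 14328.1 / 4069.0 = 3.521

FS = 3.52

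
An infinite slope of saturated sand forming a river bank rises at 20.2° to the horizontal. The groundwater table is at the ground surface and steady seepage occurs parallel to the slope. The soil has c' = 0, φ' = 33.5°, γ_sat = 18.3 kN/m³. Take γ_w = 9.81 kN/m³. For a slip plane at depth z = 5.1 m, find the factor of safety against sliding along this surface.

FS = 0.83

With seepage parallel to the slope and the water table at the surface, the effective normal stress on the slip plane uses the buoyant unit weight γ' = γ_sat − γ_w while the driving shear stress uses γ_sat:
FS = [c' + γ' z cos²β tanφ'] / [γ_sat z sinβ cosβ]
(For c' = 0 this reduces to FS = (γ'/γ_sat)·tanφ'/tanβ.)
γ' = 18.3 − 9.81 = 8.49 kN/m³
Numerator = 0.0 + 8.49·5.1·cos²20.2°·tan33.5° = 0.0 + 8.49·5.1·0.8808·0.6619 = 25.242 kPa
Denominator = 18.3·5.1·sin20.2°·cos20.2° = 18.3·5.1·0.3453·0.9385 = 30.245 kPa
FS = 25.242 / 30.245 = 0.835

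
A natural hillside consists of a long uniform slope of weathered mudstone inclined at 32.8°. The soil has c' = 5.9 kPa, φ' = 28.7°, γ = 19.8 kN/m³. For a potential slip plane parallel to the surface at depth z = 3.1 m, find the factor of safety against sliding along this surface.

For an infinite slope with a slip plane parallel to the surface (no pore pressure): FS = [c' + γz cos²β tanφ'] / [γz sinβ cosβ].
γz = 19.8·3.1 = 61.38 kN/m²
Numerator = 5.9 + 61.38·cos²32.8°·tan28.7° = 5.9 + 61.38·0.7066·0.5475 = 29.643 kPa
Denominator = 61.38·sin32.8°·cos32.8° = 61.38·0.5417·0.8406 = 27.949 kPa
FS = 29.643 / 27.949 = 1.061

FS = 1.06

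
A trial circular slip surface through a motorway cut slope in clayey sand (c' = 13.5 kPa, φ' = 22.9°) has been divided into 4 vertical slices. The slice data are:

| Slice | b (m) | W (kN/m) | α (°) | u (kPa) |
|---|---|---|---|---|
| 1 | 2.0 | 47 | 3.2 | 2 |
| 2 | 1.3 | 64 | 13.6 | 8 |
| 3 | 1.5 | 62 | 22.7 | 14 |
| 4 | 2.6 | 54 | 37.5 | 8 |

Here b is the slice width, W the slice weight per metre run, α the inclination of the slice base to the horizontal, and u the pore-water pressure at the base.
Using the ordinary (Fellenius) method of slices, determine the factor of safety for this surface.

Ordinary method of slices: FS = Σ[c'·Δl_i + (W_i cosα_i − u_i·Δl_i)·tanφ'] / Σ W_i sinα_i, with Δl_i = b_i / cosα_i.
Slice 1: Δl = 2.0/cos3.2° = 2.003 m; N'_1 = 47·cos3.2° − 2·2.003 = 42.9; c'Δl = 27.04; W sinα = 2.6
Slice 2: Δl = 1.3/cos13.6° = 1.338 m; N'_2 = 64·cos13.6° − 8·1.338 = 51.5; c'Δl = 18.06; W sinα = 15.0
Slice 3: Δl = 1.5/cos22.7° = 1.626 m; N'_3 = 62·cos22.7° − 14·1.626 = 34.4; c'Δl = 21.95; W sinα = 23.9
Slice 4: Δl = 2.6/cos37.5° = 3.277 m; N'_4 = 54·cos37.5° − 8·3.277 = 16.6; c'Δl = 44.24; W sinα = 32.9
Σc'Δl = 111.3 kN/m; ΣN' = 145.5 kN/m; ΣW sinα = 74.5 kN/m
Resisting = 111.3 + 145.5·tan22.9° = 111.3 + 61.5 = 172.7 kN/m
FS = 172.7 / 74.5 = 2.320

FS = 2.32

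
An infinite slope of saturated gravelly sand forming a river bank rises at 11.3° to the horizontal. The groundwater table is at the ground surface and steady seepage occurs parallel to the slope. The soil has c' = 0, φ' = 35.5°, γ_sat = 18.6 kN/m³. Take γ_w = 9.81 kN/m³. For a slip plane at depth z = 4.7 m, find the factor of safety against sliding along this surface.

FS = 1.69

With seepage parallel to the slope and the water table at the surface, the effective normal stress on the slip plane uses the buoyant unit weight γ' = γ_sat − γ_w while the driving shear stress uses γ_sat:
FS = [c' + γ' z cos²β tanφ'] / [γ_sat z sinβ cosβ]
(For c' = 0 this reduces to FS = (γ'/γ_sat)·tanφ'/tanβ.)
γ' = 18.6 − 9.81 = 8.79 kN/m³
Numerator = 0.0 + 8.79·4.7·cos²11.3°·tan35.5° = 0.0 + 8.79·4.7·0.9616·0.7133 = 28.337 kPa
Denominator = 18.6·4.7·sin11.3°·cos11.3° = 18.6·4.7·0.1959·0.9806 = 16.798 kPa
FS = 28.337 / 16.798 = 1.687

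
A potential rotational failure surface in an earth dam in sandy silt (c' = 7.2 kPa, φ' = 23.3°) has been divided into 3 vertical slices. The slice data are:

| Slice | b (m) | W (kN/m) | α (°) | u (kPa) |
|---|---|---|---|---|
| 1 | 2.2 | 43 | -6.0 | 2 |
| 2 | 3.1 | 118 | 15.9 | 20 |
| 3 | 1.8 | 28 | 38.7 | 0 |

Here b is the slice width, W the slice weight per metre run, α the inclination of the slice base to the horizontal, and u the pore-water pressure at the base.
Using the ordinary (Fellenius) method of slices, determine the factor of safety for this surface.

Ordinary method of slices: FS = Σ[c'·Δl_i + (W_i cosα_i − u_i·Δl_i)·tanφ'] / Σ W_i sinα_i, with Δl_i = b_i / cosα_i.
Slice 1: Δl = 2.2/cos(-6.0°) = 2.212 m; N'_1 = 43·cos(-6.0°) − 2·2.212 = 38.3; c'Δl = 15.93; W sinα = -4.5
Slice 2: Δl = 3.1/cos15.9° = 3.223 m; N'_2 = 118·cos15.9° − 20·3.223 = 49.0; c'Δl = 23.21; W sinα = 32.3
Slice 3: Δl = 1.8/cos38.7° = 2.306 m; N'_3 = 28·cos38.7° − 0·2.306 = 21.9; c'Δl = 16.61; W sinα = 17.5
Σc'Δl = 55.7 kN/m; ΣN' = 109.2 kN/m; ΣW sinα = 45.3 kN/m
Resisting = 55.7 + 109.2·tan23.3° = 55.7 + 47.0 = 102.8 kN/m
FS = 102.8 / 45.3 = 2.267

FS = 2.27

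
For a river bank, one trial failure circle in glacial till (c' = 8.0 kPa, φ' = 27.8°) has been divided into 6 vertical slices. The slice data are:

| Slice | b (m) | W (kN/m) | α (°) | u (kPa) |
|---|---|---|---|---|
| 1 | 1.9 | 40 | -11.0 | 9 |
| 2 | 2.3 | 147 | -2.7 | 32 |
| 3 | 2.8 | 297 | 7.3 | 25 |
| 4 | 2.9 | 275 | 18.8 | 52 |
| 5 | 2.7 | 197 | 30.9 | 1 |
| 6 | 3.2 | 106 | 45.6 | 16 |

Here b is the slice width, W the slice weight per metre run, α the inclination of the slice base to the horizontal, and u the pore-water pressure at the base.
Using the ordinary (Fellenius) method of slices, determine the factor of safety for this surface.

FS = 1.57

Ordinary method of slices: FS = Σ[c'·Δl_i + (W_i cosα_i − u_i·Δl_i)·tanφ'] / Σ W_i sinα_i, with Δl_i = b_i / cosα_i.
Slice 1: Δl = 1.9/cos(-11.0°) = 1.936 m; N'_1 = 40·cos(-11.0°) − 9·1.936 = 21.8; c'Δl = 15.48; W sinα = -7.6
Slice 2: Δl = 2.3/cos(-2.7°) = 2.303 m; N'_2 = 147·cos(-2.7°) − 32·2.303 = 73.2; c'Δl = 18.42; W sinα = -6.9
Slice 3: Δl = 2.8/cos7.3° = 2.823 m; N'_3 = 297·cos7.3° − 25·2.823 = 224.0; c'Δl = 22.58; W sinα = 37.7
Slice 4: Δl = 2.9/cos18.8° = 3.063 m; N'_4 = 275·cos18.8° − 52·3.063 = 101.0; c'Δl = 24.51; W sinα = 88.6
Slice 5: Δl = 2.7/cos30.9° = 3.147 m; N'_5 = 197·cos30.9° − 1·3.147 = 165.9; c'Δl = 25.17; W sinα = 101.2
Slice 6: Δl = 3.2/cos45.6° = 4.574 m; N'_6 = 106·cos45.6° − 16·4.574 = 1.0; c'Δl = 36.59; W sinα = 75.7
Σc'Δl = 142.8 kN/m; ΣN' = 586.9 kN/m; ΣW sinα = 288.7 kN/m
Resisting = 142.8 + 586.9·tan27.8° = 142.8 + 309.5 = 452.2 kN/m
FS = 452.2 / 288.7 = 1.566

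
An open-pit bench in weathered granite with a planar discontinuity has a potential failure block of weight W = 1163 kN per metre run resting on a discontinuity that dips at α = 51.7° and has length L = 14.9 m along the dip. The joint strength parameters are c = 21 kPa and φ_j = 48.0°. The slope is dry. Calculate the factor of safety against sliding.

Resolving the block weight along and normal to the plane and applying the Mohr–Coulomb strength on the joint:
N' = W cosα = 1163·cos51.7° = 720.8 kN/m
Driving force T = W sinα = 1163·sin51.7° = 912.7 kN/m
Resisting force R = c·L + N'·tanφ_j = 21·14.9 + 720.8·tan48.0° = 312.9 + 800.5 = 1113.4 kN/m
FS = R / T = 1113.4 / 912.7 = 1.220

FS = 1.22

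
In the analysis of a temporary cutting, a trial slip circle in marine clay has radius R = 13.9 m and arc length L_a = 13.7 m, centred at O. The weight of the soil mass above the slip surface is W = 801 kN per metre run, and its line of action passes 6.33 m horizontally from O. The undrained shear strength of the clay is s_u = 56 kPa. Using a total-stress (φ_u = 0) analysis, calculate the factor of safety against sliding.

Taking moments about the centre O, the resisting moment is provided by the undrained shear strength acting along the arc:
M_R = s_u·L_a·R = 56·13.70·13.9 = 10664.1 kN·m/m
M_D = W·d = 801·6.33 = 5070.3 kN·m/m
FS = M_R / M_D = 10664.1 / 5070.3 = 2.103

FS = 2.10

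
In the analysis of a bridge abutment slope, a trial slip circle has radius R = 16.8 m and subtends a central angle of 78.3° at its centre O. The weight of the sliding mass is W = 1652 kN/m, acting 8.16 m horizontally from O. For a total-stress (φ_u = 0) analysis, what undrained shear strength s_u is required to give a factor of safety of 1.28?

s_u = 44.7 kPa

FS = s_u·L_a·R / (W·d), so s_u = FS·W·d / (L_a·R).
Arc length L_a = R·θ = 16.8·(78.3°·π/180) = 16.8·1.3666 = 22.96 m
s_u = 1.28·1652·8.16 / (22.96·16.8) = 17254.8 / 385.71 = 44.74 kPa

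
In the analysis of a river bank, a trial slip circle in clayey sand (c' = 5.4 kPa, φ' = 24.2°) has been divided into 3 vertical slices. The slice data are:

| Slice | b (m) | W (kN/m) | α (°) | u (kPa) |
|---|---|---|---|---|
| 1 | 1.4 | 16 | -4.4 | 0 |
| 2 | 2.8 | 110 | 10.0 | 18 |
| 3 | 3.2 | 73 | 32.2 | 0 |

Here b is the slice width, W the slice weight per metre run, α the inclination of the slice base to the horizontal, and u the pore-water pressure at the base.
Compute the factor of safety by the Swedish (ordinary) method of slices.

FS = 1.83

Ordinary method of slices: FS = Σ[c'·Δl_i + (W_i cosα_i − u_i·Δl_i)·tanφ'] / Σ W_i sinα_i, with Δl_i = b_i / cosα_i.
Slice 1: Δl = 1.4/cos(-4.4°) = 1.404 m; N'_1 = 16·cos(-4.4°) − 0·1.404 = 16.0; c'Δl = 7.58; W sinα = -1.2
Slice 2: Δl = 2.8/cos10.0° = 2.843 m; N'_2 = 110·cos10.0° − 18·2.843 = 57.2; c'Δl = 15.35; W sinα = 19.1
Slice 3: Δl = 3.2/cos32.2° = 3.782 m; N'_3 = 73·cos32.2° − 0·3.782 = 61.8; c'Δl = 20.42; W sinα = 38.9
Σc'Δl = 43.4 kN/m; ΣN' = 134.9 kN/m; ΣW sinα = 56.8 kN/m
Resisting = 43.4 + 134.9·tan24.2° = 43.4 + 60.6 = 104.0 kN/m
FS = 104.0 / 56.8 = 1.831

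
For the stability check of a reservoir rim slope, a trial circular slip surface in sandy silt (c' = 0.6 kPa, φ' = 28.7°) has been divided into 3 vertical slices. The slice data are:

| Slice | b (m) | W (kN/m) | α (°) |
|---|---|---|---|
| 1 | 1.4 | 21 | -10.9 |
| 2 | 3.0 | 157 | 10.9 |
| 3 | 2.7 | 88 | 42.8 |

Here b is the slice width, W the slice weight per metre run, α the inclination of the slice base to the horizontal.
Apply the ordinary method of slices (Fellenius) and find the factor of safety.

Ordinary method of slices: FS = Σ[c'·Δl_i + (W_i cosα_i)·tanφ'] / Σ W_i sinα_i, with Δl_i = b_i / cosα_i.
Slice 1: Δl = 1.4/cos(-10.9°) = 1.426 m; N'_1 = 21·cos(-10.9°) = 20.6; c'Δl = 0.86; W sinα = -4.0
Slice 2: Δl = 3.0/cos10.9° = 3.055 m; N'_2 = 157·cos10.9° = 154.2; c'Δl = 1.83; W sinα = 29.7
Slice 3: Δl = 2.7/cos42.8° = 3.680 m; N'_3 = 88·cos42.8° = 64.6; c'Δl = 2.21; W sinα = 59.8
Σc'Δl = 4.9 kN/m; ΣN' = 239.4 kN/m; ΣW sinα = 85.5 kN/m
Resisting = 4.9 + 239.4·tan28.7° = 4.9 + 131.0 = 135.9 kN/m
FS = 135.9 / 85.5 = 1.590

FS = 1.59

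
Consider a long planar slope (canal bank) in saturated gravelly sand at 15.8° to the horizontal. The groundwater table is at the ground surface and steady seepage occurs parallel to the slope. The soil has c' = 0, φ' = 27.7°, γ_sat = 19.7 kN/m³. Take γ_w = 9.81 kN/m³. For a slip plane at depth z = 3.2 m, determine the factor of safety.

FS = 0.93

With seepage parallel to the slope and the water table at the surface, the effective normal stress on the slip plane uses the buoyant unit weight γ' = γ_sat − γ_w while the driving shear stress uses γ_sat:
FS = [c' + γ' z cos²β tanφ'] / [γ_sat z sinβ cosβ]
(For c' = 0 this reduces to FS = (γ'/γ_sat)·tanφ'/tanβ.)
γ' = 19.7 − 9.81 = 9.89 kN/m³
Numerator = 0.0 + 9.89·3.2·cos²15.8°·tan27.7° = 0.0 + 9.89·3.2·0.9259·0.5250 = 15.384 kPa
Denominator = 19.7·3.2·sin15.8°·cos15.8° = 19.7·3.2·0.2723·0.9622 = 16.516 kPa
FS = 15.384 / 16.516 = 0.931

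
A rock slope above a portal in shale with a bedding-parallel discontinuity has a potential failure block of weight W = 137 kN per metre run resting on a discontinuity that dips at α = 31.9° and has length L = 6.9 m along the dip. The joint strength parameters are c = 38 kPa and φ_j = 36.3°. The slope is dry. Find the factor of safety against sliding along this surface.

Resolving the block weight along and normal to the plane and applying the Mohr–Coulomb strength on the joint:
N' = W cosα = 137·cos31.9° = 116.3 kN/m
Driving force T = W sinα = 137·sin31.9° = 72.4 kN/m
Resisting force R = c·L + N'·tanφ_j = 38·6.9 + 116.3·tan36.3° = 262.2 + 85.4 = 347.6 kN/m
FS = R / T = 347.6 / 72.4 = 4.802

FS = 4.80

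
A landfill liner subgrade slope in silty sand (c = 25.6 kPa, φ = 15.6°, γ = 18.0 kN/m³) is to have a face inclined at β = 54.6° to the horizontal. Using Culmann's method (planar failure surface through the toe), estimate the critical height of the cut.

H_c = 20.04 m

Culmann's analysis gives the critical failure plane at α_cr = (β + φ)/2 = (54.6 + 15.6)/2 = 35.1°, and the critical height
H_c = (4c/γ) · sinβ cosφ / [1 − cos(β − φ)]
    = (4·25.6/18.0) · sin54.6°·cos15.6° / [1 − cos(39.0°)]
    = 5.689 · 0.8151·0.9632 / [1 − 0.7771]
    = 5.689 · 0.7851 / 0.2229
    = 20.04 m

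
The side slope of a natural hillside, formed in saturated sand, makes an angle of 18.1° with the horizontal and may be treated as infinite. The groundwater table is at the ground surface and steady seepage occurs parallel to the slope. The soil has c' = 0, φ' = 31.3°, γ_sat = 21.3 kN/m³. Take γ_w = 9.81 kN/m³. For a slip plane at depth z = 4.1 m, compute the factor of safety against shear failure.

With seepage parallel to the slope and the water table at the surface, the effective normal stress on the slip plane uses the buoyant unit weight γ' = γ_sat − γ_w while the driving shear stress uses γ_sat:
FS = [c' + γ' z cos²β tanφ'] / [γ_sat z sinβ cosβ]
(For c' = 0 this reduces to FS = (γ'/γ_sat)·tanφ'/tanβ.)
γ' = 21.3 − 9.81 = 11.49 kN/m³
Numerator = 0.0 + 11.49·4.1·cos²18.1°·tan31.3° = 0.0 + 11.49·4.1·0.9035·0.6080 = 25.878 kPa
Denominator = 21.3·4.1·sin18.1°·cos18.1° = 21.3·4.1·0.3107·0.9505 = 25.789 kPa
FS = 25.878 / 25.789 = 1.003

FS = 1.00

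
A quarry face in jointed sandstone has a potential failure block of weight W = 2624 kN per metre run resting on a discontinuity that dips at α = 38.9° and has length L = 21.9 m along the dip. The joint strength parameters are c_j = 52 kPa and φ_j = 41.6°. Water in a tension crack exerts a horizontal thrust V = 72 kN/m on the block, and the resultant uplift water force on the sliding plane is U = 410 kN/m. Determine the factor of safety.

FS = 1.50

Resolving the block weight along and normal to the plane and applying the Mohr–Coulomb strength on the joint:
N' = W cosα − U − V sinα = 2624·cos38.9° − 410 − 72·sin38.9° = 1586.9 kN/m
Driving force T = W sinα + V cosα = 2624·sin38.9° + 72·cos38.9° = 1703.8 kN/m
Resisting force R = c_j·L + N'·tanφ_j = 52·21.9 + 1586.9·tan41.6° = 1138.8 + 1408.9 = 2547.7 kN/m
FS = R / T = 2547.7 / 1703.8 = 1.495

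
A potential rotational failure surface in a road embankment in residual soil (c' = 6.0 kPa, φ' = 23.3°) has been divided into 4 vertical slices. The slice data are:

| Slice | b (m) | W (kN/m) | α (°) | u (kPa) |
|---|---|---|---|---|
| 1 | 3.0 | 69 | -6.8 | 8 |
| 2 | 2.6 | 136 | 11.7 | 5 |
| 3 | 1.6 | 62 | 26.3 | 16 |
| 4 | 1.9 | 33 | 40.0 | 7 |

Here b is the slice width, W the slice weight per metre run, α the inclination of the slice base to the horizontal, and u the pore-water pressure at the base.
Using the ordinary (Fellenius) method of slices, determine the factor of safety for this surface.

FS = 2.14

Ordinary method of slices: FS = Σ[c'·Δl_i + (W_i cosα_i − u_i·Δl_i)·tanφ'] / Σ W_i sinα_i, with Δl_i = b_i / cosα_i.
Slice 1: Δl = 3.0/cos(-6.8°) = 3.021 m; N'_1 = 69·cos(-6.8°) − 8·3.021 = 44.3; c'Δl = 18.13; W sinα = -8.2
Slice 2: Δl = 2.6/cos11.7° = 2.655 m; N'_2 = 136·cos11.7° − 5·2.655 = 119.9; c'Δl = 15.93; W sinα = 27.6
Slice 3: Δl = 1.6/cos26.3° = 1.785 m; N'_3 = 62·cos26.3° − 16·1.785 = 27.0; c'Δl = 10.71; W sinα = 27.5
Slice 4: Δl = 1.9/cos40.0° = 2.480 m; N'_4 = 33·cos40.0° − 7·2.480 = 7.9; c'Δl = 14.88; W sinα = 21.2
Σc'Δl = 59.6 kN/m; ΣN' = 199.2 kN/m; ΣW sinα = 68.1 kN/m
Resisting = 59.6 + 199.2·tan23.3° = 59.6 + 85.8 = 145.4 kN/m
FS = 145.4 / 68.1 = 2.136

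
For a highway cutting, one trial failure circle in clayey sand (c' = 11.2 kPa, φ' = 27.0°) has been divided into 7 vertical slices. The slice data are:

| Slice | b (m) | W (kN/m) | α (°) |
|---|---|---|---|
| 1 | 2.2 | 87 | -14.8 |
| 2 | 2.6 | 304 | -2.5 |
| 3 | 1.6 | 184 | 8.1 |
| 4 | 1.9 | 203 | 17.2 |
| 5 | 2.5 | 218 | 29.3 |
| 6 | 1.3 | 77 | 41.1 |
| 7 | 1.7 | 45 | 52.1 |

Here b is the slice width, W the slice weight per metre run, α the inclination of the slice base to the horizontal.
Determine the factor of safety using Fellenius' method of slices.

Ordinary method of slices: FS = Σ[c'·Δl_i + (W_i cosα_i)·tanφ'] / Σ W_i sinα_i, with Δl_i = b_i / cosα_i.
Slice 1: Δl = 2.2/cos(-14.8°) = 2.275 m; N'_1 = 87·cos(-14.8°) = 84.1; c'Δl = 25.49; W sinα = -22.2
Slice 2: Δl = 2.6/cos(-2.5°) = 2.602 m; N'_2 = 304·cos(-2.5°) = 303.7; c'Δl = 29.15; W sinα = -13.3
Slice 3: Δl = 1.6/cos8.1° = 1.616 m; N'_3 = 184·cos8.1° = 182.2; c'Δl = 18.10; W sinα = 25.9
Slice 4: Δl = 1.9/cos17.2° = 1.989 m; N'_4 = 203·cos17.2° = 193.9; c'Δl = 22.28; W sinα = 60.0
Slice 5: Δl = 2.5/cos29.3° = 2.867 m; N'_5 = 218·cos29.3° = 190.1; c'Δl = 32.11; W sinα = 106.7
Slice 6: Δl = 1.3/cos41.1° = 1.725 m; N'_6 = 77·cos41.1° = 58.0; c'Δl = 19.32; W sinα = 50.6
Slice 7: Δl = 1.7/cos52.1° = 2.767 m; N'_7 = 45·cos52.1° = 27.6; c'Δl = 31.00; W sinα = 35.5
Σc'Δl = 177.4 kN/m; ΣN' = 1039.7 kN/m; ΣW sinα = 243.3 kN/m
Resisting = 177.4 + 1039.7·tan27.0° = 177.4 + 529.7 = 707.2 kN/m
FS = 707.2 / 243.3 = 2.907

FS = 2.91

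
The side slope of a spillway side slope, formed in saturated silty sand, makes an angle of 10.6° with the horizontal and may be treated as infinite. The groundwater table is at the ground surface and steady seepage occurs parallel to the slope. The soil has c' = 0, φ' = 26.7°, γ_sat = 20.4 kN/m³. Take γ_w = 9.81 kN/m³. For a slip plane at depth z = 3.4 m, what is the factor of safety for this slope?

FS = 1.40

With seepage parallel to the slope and the water table at the surface, the effective normal stress on the slip plane uses the buoyant unit weight γ' = γ_sat − γ_w while the driving shear stress uses γ_sat:
FS = [c' + γ' z cos²β tanφ'] / [γ_sat z sinβ cosβ]
(For c' = 0 this reduces to FS = (γ'/γ_sat)·tanφ'/tanβ.)
γ' = 20.4 − 9.81 = 10.59 kN/m³
Numerator = 0.0 + 10.59·3.4·cos²10.6°·tan26.7° = 0.0 + 10.59·3.4·0.9662·0.5029 = 17.496 kPa
Denominator = 20.4·3.4·sin10.6°·cos10.6° = 20.4·3.4·0.1840·0.9829 = 12.541 kPa
FS = 17.496 / 12.541 = 1.395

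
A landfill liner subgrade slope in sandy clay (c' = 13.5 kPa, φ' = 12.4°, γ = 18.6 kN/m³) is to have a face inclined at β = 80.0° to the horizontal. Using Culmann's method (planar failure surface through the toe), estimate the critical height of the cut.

H_c = 4.51 m

Culmann's analysis gives the critical failure plane at α_cr = (β + φ')/2 = (80.0 + 12.4)/2 = 46.2°, and the critical height
H_c = (4c'/γ) · sinβ cosφ' / [1 − cos(β − φ')]
    = (4·13.5/18.6) · sin80.0°·cos12.4° / [1 − cos(67.6°)]
    = 2.903 · 0.9848·0.9767 / [1 − 0.3811]
    = 2.903 · 0.9618 / 0.6189
    = 4.51 m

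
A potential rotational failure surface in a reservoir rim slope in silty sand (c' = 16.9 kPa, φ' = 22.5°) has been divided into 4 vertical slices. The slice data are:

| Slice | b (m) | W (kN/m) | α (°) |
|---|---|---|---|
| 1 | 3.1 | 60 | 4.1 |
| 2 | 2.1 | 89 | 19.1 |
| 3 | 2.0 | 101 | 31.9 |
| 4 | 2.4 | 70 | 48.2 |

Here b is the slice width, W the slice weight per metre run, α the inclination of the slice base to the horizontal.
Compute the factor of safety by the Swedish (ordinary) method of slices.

FS = 2.20

Ordinary method of slices: FS = Σ[c'·Δl_i + (W_i cosα_i)·tanφ'] / Σ W_i sinα_i, with Δl_i = b_i / cosα_i.
Slice 1: Δl = 3.1/cos4.1° = 3.108 m; N'_1 = 60·cos4.1° = 59.8; c'Δl = 52.52; W sinα = 4.3
Slice 2: Δl = 2.1/cos19.1° = 2.222 m; N'_2 = 89·cos19.1° = 84.1; c'Δl = 37.56; W sinα = 29.1
Slice 3: Δl = 2.0/cos31.9° = 2.356 m; N'_3 = 101·cos31.9° = 85.7; c'Δl = 39.81; W sinα = 53.4
Slice 4: Δl = 2.4/cos48.2° = 3.601 m; N'_4 = 70·cos48.2° = 46.7; c'Δl = 60.85; W sinα = 52.2
Σc'Δl = 190.7 kN/m; ΣN' = 276.4 kN/m; ΣW sinα = 139.0 kN/m
Resisting = 190.7 + 276.4·tan22.5° = 190.7 + 114.5 = 305.2 kN/m
FS = 305.2 / 139.0 = 2.196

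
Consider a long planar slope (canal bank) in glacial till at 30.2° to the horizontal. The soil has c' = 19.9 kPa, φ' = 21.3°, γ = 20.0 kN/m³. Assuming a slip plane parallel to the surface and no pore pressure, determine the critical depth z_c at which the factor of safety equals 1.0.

z_c = 6.93 m

Setting FS = 1.00 in FS = [c' + γz cos²β tanφ'] / [γz sinβ cosβ] and solving for z:
z = c' / [γ cosβ (FS·sinβ − cosβ·tanφ')]
  = 19.9 / [20.0·cos30.2°·(1.00·sin30.2° − cos30.2°·tan21.3°)]
  = 19.9 / [20.0·0.8643·(1.00·0.5030 − 0.8643·0.3899)]
  = 19.9 / 2.8703 = 6.933 m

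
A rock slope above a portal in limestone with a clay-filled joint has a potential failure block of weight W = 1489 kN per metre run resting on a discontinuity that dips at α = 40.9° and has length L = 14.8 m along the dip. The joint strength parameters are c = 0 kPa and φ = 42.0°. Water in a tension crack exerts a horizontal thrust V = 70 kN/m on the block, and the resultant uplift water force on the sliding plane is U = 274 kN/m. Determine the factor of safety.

FS = 0.71

Resolving the block weight along and normal to the plane and applying the Mohr–Coulomb strength on the joint:
N' = W cosα − U − V sinα = 1489·cos40.9° − 274 − 70·sin40.9° = 805.6 kN/m
Driving force T = W sinα + V cosα = 1489·sin40.9° + 70·cos40.9° = 1027.8 kN/m
Resisting force R = c·L + N'·tanφ = 0·14.8 + 805.6·tan42.0° = 0.0 + 725.4 = 725.4 kN/m
FS = R / T = 725.4 / 1027.8 = 0.706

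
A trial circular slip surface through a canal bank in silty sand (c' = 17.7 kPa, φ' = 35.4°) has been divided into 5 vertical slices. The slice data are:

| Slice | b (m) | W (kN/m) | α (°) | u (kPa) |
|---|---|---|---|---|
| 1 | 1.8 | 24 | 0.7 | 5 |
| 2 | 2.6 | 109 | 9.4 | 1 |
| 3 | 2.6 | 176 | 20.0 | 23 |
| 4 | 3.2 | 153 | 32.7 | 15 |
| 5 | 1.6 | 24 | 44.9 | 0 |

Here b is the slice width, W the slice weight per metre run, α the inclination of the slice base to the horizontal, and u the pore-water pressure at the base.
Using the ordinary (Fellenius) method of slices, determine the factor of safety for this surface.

Ordinary method of slices: FS = Σ[c'·Δl_i + (W_i cosα_i − u_i·Δl_i)·tanφ'] / Σ W_i sinα_i, with Δl_i = b_i / cosα_i.
Slice 1: Δl = 1.8/cos0.7° = 1.800 m; N'_1 = 24·cos0.7° − 5·1.800 = 15.0; c'Δl = 31.86; W sinα = 0.3
Slice 2: Δl = 2.6/cos9.4° = 2.635 m; N'_2 = 109·cos9.4° − 1·2.635 = 104.9; c'Δl = 46.65; W sinα = 17.8
Slice 3: Δl = 2.6/cos20.0° = 2.767 m; N'_3 = 176·cos20.0° − 23·2.767 = 101.7; c'Δl = 48.97; W sinα = 60.2
Slice 4: Δl = 3.2/cos32.7° = 3.803 m; N'_4 = 153·cos32.7° − 15·3.803 = 71.7; c'Δl = 67.31; W sinα = 82.7
Slice 5: Δl = 1.6/cos44.9° = 2.259 m; N'_5 = 24·cos44.9° − 0·2.259 = 17.0; c'Δl = 39.98; W sinα = 16.9
Σc'Δl = 234.8 kN/m; ΣN' = 310.4 kN/m; ΣW sinα = 177.9 kN/m
Resisting = 234.8 + 310.4·tan35.4° = 234.8 + 220.6 = 455.3 kN/m
FS = 455.3 / 177.9 = 2.560

FS = 2.56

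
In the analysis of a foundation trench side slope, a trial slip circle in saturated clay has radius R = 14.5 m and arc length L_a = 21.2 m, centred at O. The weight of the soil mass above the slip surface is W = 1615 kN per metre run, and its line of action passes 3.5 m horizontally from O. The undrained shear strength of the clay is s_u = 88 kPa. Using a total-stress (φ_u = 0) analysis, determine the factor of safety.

Taking moments about the centre O, the resisting moment is provided by the undrained shear strength acting along the arc:
M_R = s_u·L_a·R = 88·21.20·14.5 = 27051.2 kN·m/m
M_D = W·d = 1615·3.5 = 5652.5 kN·m/m
FS = M_R / M_D = 27051.2 / 5652.5 = 4.786

FS = 4.79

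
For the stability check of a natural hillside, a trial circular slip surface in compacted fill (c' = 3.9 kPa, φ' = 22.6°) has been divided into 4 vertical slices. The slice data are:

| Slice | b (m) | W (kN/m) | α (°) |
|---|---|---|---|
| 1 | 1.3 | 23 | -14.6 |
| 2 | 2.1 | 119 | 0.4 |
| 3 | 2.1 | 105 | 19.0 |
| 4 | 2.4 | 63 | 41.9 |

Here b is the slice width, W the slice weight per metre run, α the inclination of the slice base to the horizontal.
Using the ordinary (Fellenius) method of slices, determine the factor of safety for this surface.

FS = 2.16

Ordinary method of slices: FS = Σ[c'·Δl_i + (W_i cosα_i)·tanφ'] / Σ W_i sinα_i, with Δl_i = b_i / cosα_i.
Slice 1: Δl = 1.3/cos(-14.6°) = 1.343 m; N'_1 = 23·cos(-14.6°) = 22.3; c'Δl = 5.24; W sinα = -5.8
Slice 2: Δl = 2.1/cos0.4° = 2.100 m; N'_2 = 119·cos0.4° = 119.0; c'Δl = 8.19; W sinα = 0.8
Slice 3: Δl = 2.1/cos19.0° = 2.221 m; N'_3 = 105·cos19.0° = 99.3; c'Δl = 8.66; W sinα = 34.2
Slice 4: Δl = 2.4/cos41.9° = 3.224 m; N'_4 = 63·cos41.9° = 46.9; c'Δl = 12.58; W sinα = 42.1
Σc'Δl = 34.7 kN/m; ΣN' = 287.4 kN/m; ΣW sinα = 71.3 kN/m
Resisting = 34.7 + 287.4·tan22.6° = 34.7 + 119.6 = 154.3 kN/m
FS = 154.3 / 71.3 = 2.165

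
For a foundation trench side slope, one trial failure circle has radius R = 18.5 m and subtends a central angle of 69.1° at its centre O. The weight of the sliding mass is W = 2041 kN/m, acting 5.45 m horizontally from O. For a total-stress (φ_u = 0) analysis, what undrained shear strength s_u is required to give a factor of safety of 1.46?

s_u = 39.3 kPa

FS = s_u·L_a·R / (W·d), so s_u = FS·W·d / (L_a·R).
Arc length L_a = R·θ = 18.5·(69.1°·π/180) = 18.5·1.2060 = 22.31 m
s_u = 1.46·2041·5.45 / (22.31·18.5) = 16240.2 / 412.76 = 39.35 kPa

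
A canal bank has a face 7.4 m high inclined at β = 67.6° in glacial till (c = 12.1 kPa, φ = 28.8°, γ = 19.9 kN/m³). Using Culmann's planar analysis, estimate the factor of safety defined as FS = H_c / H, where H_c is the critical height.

FS = 1.21

H_c = (4c/γ) · sinβ cosφ / [1 − cos(β − φ)]
    = (4·12.1/19.9) · sin67.6°·cos28.8° / [1 − cos38.8°]
    = 2.432 · 0.8102 / 0.2207 = 8.93 m
FS = H_c / H = 8.93 / 7.4 = 1.207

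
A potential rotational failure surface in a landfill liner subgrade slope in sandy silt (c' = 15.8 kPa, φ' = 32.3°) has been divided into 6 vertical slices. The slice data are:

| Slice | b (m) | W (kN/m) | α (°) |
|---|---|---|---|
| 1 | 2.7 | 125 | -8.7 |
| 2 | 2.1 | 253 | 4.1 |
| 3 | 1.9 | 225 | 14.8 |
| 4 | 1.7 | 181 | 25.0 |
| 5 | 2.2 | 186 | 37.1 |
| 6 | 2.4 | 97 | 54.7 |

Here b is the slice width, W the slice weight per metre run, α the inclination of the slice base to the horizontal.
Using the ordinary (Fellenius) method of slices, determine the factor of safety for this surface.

Ordinary method of slices: FS = Σ[c'·Δl_i + (W_i cosα_i)·tanφ'] / Σ W_i sinα_i, with Δl_i = b_i / cosα_i.
Slice 1: Δl = 2.7/cos(-8.7°) = 2.731 m; N'_1 = 125·cos(-8.7°) = 123.6; c'Δl = 43.16; W sinα = -18.9
Slice 2: Δl = 2.1/cos4.1° = 2.105 m; N'_2 = 253·cos4.1° = 252.4; c'Δl = 33.27; W sinα = 18.1
Slice 3: Δl = 1.9/cos14.8° = 1.965 m; N'_3 = 225·cos14.8° = 217.5; c'Δl = 31.05; W sinα = 57.5
Slice 4: Δl = 1.7/cos25.0° = 1.876 m; N'_4 = 181·cos25.0° = 164.0; c'Δl = 29.64; W sinα = 76.5
Slice 5: Δl = 2.2/cos37.1° = 2.758 m; N'_5 = 186·cos37.1° = 148.4; c'Δl = 43.58; W sinα = 112.2
Slice 6: Δl = 2.4/cos54.7° = 4.153 m; N'_6 = 97·cos54.7° = 56.1; c'Δl = 65.62; W sinα = 79.2
Σc'Δl = 246.3 kN/m; ΣN' = 961.9 kN/m; ΣW sinα = 324.5 kN/m
Resisting = 246.3 + 961.9·tan32.3° = 246.3 + 608.1 = 854.4 kN/m
FS = 854.4 / 324.5 = 2.633

FS = 2.63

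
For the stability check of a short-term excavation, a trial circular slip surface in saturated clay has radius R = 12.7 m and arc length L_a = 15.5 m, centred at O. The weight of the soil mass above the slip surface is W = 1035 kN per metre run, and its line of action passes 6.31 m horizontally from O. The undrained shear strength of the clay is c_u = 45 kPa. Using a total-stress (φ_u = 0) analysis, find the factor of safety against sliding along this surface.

FS = 1.36

Taking moments about the centre O, the resisting moment is provided by the undrained shear strength acting along the arc:
M_R = c_u·L_a·R = 45·15.50·12.7 = 8858.2 kN·m/m
M_D = W·d = 1035·6.31 = 6530.8 kN·m/m
FS = M_R / M_D = 8858.2 / 6530.8 = 1.356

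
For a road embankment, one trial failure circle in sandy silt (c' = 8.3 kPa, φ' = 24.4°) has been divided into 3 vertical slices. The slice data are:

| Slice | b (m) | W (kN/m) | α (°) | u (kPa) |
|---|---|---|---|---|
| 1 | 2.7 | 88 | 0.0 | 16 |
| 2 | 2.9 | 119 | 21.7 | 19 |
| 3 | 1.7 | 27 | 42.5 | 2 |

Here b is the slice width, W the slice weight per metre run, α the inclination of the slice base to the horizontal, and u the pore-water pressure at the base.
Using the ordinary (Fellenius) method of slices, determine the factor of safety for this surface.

Ordinary method of slices: FS = Σ[c'·Δl_i + (W_i cosα_i − u_i·Δl_i)·tanφ'] / Σ W_i sinα_i, with Δl_i = b_i / cosα_i.
Slice 1: Δl = 2.7/cos0.0° = 2.700 m; N'_1 = 88·cos0.0° − 16·2.700 = 44.8; c'Δl = 22.41; W sinα = 0.0
Slice 2: Δl = 2.9/cos21.7° = 3.121 m; N'_2 = 119·cos21.7° − 19·3.121 = 51.3; c'Δl = 25.91; W sinα = 44.0
Slice 3: Δl = 1.7/cos42.5° = 2.306 m; N'_3 = 27·cos42.5° − 2·2.306 = 15.3; c'Δl = 19.14; W sinα = 18.2
Σc'Δl = 67.5 kN/m; ΣN' = 111.4 kN/m; ΣW sinα = 62.2 kN/m
Resisting = 67.5 + 111.4·tan24.4° = 67.5 + 50.5 = 118.0 kN/m
FS = 118.0 / 62.2 = 1.895

FS = 1.90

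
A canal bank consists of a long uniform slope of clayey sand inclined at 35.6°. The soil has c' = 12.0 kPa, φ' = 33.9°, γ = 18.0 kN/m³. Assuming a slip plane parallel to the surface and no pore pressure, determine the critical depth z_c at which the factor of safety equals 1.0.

z_c = 22.94 m

Setting FS = 1.00 in FS = [c' + γz cos²β tanφ'] / [γz sinβ cosβ] and solving for z:
z = c' / [γ cosβ (FS·sinβ − cosβ·tanφ')]
  = 12.0 / [18.0·cos35.6°·(1.00·sin35.6° − cos35.6°·tan33.9°)]
  = 12.0 / [18.0·0.8131·(1.00·0.5821 − 0.8131·0.6720)]
  = 12.0 / 0.5231 = 22.940 m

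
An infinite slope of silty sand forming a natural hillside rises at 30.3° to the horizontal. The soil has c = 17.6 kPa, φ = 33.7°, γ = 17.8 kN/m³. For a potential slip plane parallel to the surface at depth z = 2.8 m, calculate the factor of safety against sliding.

FS = 1.95

For an infinite slope with a slip plane parallel to the surface (no pore pressure): FS = [c + γz cos²β tanφ] / [γz sinβ cosβ].
γz = 17.8·2.8 = 49.84 kN/m²
Numerator = 17.6 + 49.84·cos²30.3°·tan33.7° = 17.6 + 49.84·0.7455·0.6669 = 42.378 kPa
Denominator = 49.84·sin30.3°·cos30.3° = 49.84·0.5045·0.8634 = 21.711 kPa
FS = 42.378 / 21.711 = 1.952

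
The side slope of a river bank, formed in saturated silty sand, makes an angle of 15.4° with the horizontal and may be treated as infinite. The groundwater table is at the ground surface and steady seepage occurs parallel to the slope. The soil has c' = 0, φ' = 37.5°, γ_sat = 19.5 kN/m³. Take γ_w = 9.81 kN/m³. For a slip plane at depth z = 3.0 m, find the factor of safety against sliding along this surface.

With seepage parallel to the slope and the water table at the surface, the effective normal stress on the slip plane uses the buoyant unit weight γ' = γ_sat − γ_w while the driving shear stress uses γ_sat:
FS = [c' + γ' z cos²β tanφ'] / [γ_sat z sinβ cosβ]
(For c' = 0 this reduces to FS = (γ'/γ_sat)·tanφ'/tanβ.)
γ' = 19.5 − 9.81 = 9.69 kN/m³
Numerator = 0.0 + 9.69·3.0·cos²15.4°·tan37.5° = 0.0 + 9.69·3.0·0.9295·0.7673 = 20.733 kPa
Denominator = 19.5·3.0·sin15.4°·cos15.4° = 19.5·3.0·0.2656·0.9641 = 14.977 kPa
FS = 20.733 / 14.977 = 1.384

FS = 1.38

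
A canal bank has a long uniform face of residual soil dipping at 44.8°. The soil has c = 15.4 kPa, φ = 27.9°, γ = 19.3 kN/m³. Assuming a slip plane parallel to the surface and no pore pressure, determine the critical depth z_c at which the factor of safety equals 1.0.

Setting FS = 1.00 in FS = [c + γz cos²β tanφ] / [γz sinβ cosβ] and solving for z:
z = c / [γ cosβ (FS·sinβ − cosβ·tanφ)]
  = 15.4 / [19.3·cos44.8°·(1.00·sin44.8° − cos44.8°·tan27.9°)]
  = 15.4 / [19.3·0.7096·(1.00·0.7046 − 0.7096·0.5295)]
  = 15.4 / 4.5047 = 3.419 m

z_c = 3.42 m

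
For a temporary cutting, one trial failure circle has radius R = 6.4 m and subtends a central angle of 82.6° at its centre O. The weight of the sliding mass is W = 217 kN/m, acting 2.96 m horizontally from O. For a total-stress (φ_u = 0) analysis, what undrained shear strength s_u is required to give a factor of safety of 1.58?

FS = s_u·L_a·R / (W·d), so s_u = FS·W·d / (L_a·R).
Arc length L_a = R·θ = 6.4·(82.6°·π/180) = 6.4·1.4416 = 9.23 m
s_u = 1.58·217·2.96 / (9.23·6.4) = 1014.9 / 59.05 = 17.19 kPa

s_u = 17.2 kPa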